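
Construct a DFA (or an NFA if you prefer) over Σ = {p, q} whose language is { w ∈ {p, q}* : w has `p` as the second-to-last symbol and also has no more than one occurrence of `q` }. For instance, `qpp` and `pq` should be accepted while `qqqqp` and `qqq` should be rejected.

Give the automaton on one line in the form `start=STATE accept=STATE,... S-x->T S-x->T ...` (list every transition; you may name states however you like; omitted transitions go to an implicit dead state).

start=S0 accept=S3,S4,S7 S0-p->S1 S0-q->S2 S1-p->S3 S1-q->S4 S2-p->S5 S2-q->S6 S3-p->S3 S3-q->S4 S4-p->S5 S4-q->S6 S5-p->S7 S5-q->S6 S6-p->S6 S6-q->S6 S7-p->S7 S7-q->S6

Build one automaton per condition and run them in lockstep. One (7 states) tracks the last 2 symbols read; the other (3 states) tracks the count of `q`s, saturating at 2. Each combined state is a pair, one component from each; accept when both components accept. After merging equivalent states the machine shrinks.
        p   q  
>  S0   S1  S2 
   S1   S3  S4 
   S2   S5  S6 
 * S3   S3  S4 
 * S4   S5  S6 
   S5   S7  S6 
   S6   S6  S6 
 * S7   S7  S6 
(> = start, * = accepting)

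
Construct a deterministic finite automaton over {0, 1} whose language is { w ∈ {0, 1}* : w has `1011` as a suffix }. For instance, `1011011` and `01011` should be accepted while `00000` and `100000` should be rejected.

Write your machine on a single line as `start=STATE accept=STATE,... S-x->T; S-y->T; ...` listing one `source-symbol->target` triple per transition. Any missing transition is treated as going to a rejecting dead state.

start=s0; accept=s4; s0-0->s0; s0-1->s1; s1-0->s2; s1-1->s1; s2-0->s0; s2-1->s3; s3-0->s2; s3-1->s4; s4-0->s2; s4-1->s1

Let each state record the length of the longest suffix of the input read so far that is also a prefix of `1011`. s1 means the last symbol is `1`; s2 means the last 2 symbols are `10`; s3 means the last 3 symbols are `101`; s4 means the last 4 symbols are `1011`. Accept only at s4, where the string currently ends in `1011`.
        0   1  
>  s0   s0  s1 
   s1   s2  s1 
   s2   s0  s3 
   s3   s2  s4 
 * s4   s2  s1 
(> = start, * = accepting)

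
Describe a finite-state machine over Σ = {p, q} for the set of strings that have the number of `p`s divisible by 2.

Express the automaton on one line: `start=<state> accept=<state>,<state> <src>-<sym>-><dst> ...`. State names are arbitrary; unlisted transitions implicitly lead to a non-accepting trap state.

Keep the running count of `p`s modulo 2: each `p` advances along the cycle A → B → A while other symbols loop. Accept at A.
2 states suffice.
       p  q 
>* A   B  A 
   B   A  B 
(> = start, * = accepting)

start=A accept=A A-p->B A-q->A B-p->A B-q->B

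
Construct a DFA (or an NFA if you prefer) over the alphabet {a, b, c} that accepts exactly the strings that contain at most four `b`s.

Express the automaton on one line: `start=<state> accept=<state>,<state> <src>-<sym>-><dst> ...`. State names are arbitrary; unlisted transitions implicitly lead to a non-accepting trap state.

start=q0 accept=q0,q1,q2,q3,q4 q0-a->q0 q0-b->q1 q0-c->q0 q1-a->q1 q1-b->q2 q1-c->q1 q2-a->q2 q2-b->q3 q2-c->q2 q3-a->q3 q3-b->q4 q3-c->q3 q4-a->q4 q4-b->q5 q4-c->q4 q5-a->q5 q5-b->q5 q5-c->q5

Count `b`s, saturating at 5: states q0 through q4 mean 0 through 4 `b`s seen; q5 means more than 4. Each `b` increments (capped at q5); other symbols loop. Accept from {q0, q1, q2, q3, q4}.
        a   b   c  
>* q0   q0  q1  q0 
 * q1   q1  q2  q1 
 * q2   q2  q3  q2 
 * q3   q3  q4  q3 
 * q4   q4  q5  q4 
   q5   q5  q5  q5 
(> = start, * = accepting)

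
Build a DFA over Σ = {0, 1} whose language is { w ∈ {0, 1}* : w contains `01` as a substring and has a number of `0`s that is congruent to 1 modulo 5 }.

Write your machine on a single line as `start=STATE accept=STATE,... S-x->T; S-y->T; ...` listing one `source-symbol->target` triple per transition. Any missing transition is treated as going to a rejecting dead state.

Run two small machines in parallel and take their product. One (3 states) tracks whether and how much of `01` has been seen; the other (5 states) tracks the count of `0`s modulo 5. Each combined state is a pair, one component from each; accept when both components accept.
11 states suffice.
          0    1  
>  s0     s1   s0 
   s1     s2   s3 
   s2     s4   s5 
 * s3     s5   s3 
   s4     s6   s7 
   s5     s7   s5 
   s6     s8   s9 
   s7     s9   s7 
   s8     s1  s10 
   s9    s10   s9 
   s10    s3  s10 
(> = start, * = accepting)

start=s0; accept=s3; s0-0->s1; s0-1->s0; s1-0->s2; s1-1->s3; s2-0->s4; s2-1->s5; s3-0->s5; s3-1->s3; s4-0->s6; s4-1->s7; s5-0->s7; s5-1->s5; s6-0->s8; s6-1->s9; s7-0->s9; s7-1->s7; s8-0->s1; s8-1->s10; s9-0->s10; s9-1->s9; s10-0->s3; s10-1->s10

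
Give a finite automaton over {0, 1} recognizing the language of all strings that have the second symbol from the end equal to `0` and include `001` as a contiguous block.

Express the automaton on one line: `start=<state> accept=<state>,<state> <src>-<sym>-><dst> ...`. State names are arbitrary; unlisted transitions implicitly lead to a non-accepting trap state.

Handle the two conditions separately and then intersect. One (7 states) tracks the last 2 symbols read; the other (4 states) tracks whether and how much of `001` has been seen. Each combined state is a pair, one component from each; accept when both components accept.
          0    1  
>  S0     S1   S2 
   S1     S3   S4 
   S2     S5   S6 
   S3     S3   S7 
   S4     S5   S6 
   S5     S3   S4 
   S6     S5   S6 
 * S7     S8   S9 
   S8    S10   S7 
   S9     S8   S9 
 * S10   S10   S7 
(> = start, * = accepting)

start=S0 accept=S7,S10 S0-0->S1 S0-1->S2 S1-0->S3 S1-1->S4 S2-0->S5 S2-1->S6 S3-0->S3 S3-1->S7 S4-0->S5 S4-1->S6 S5-0->S3 S5-1->S4 S6-0->S5 S6-1->S6 S7-0->S8 S7-1->S9 S8-0->S10 S8-1->S7 S9-0->S8 S9-1->S9 S10-0->S10 S10-1->S7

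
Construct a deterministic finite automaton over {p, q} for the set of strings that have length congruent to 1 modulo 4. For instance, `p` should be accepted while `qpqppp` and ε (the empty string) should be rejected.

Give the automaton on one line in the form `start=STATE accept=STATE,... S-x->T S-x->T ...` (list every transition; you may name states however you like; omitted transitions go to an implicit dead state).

Count input length modulo 4: every symbol advances one step around the cycle A → B → C → D → A. Accept at B.
       p  q 
>  A   B  B 
 * B   C  C 
   C   D  D 
   D   A  A 
(> = start, * = accepting)

start=A accept=B A-p->B A-q->B B-p->C B-q->C C-p->D C-q->D D-p->A D-q->A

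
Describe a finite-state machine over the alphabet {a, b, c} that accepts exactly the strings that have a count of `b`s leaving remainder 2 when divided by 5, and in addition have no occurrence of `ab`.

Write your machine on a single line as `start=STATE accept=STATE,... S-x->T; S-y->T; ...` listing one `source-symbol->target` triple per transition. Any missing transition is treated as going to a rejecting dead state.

start=q0; accept=q5,q6; q0-a->q1; q0-b->q2; q0-c->q0; q1-a->q1; q1-b->q3; q1-c->q0; q2-a->q4; q2-b->q5; q2-c->q2; q3-a->q3; q3-b->q3; q3-c->q3; q4-a->q4; q4-b->q3; q4-c->q2; q5-a->q6; q5-b->q7; q5-c->q5; q6-a->q6; q6-b->q3; q6-c->q5; q7-a->q8; q7-b->q9; q7-c->q7; q8-a->q8; q8-b->q3; q8-c->q7; q9-a->q10; q9-b->q0; q9-c->q9; q10-a->q10; q10-b->q3; q10-c->q9

Handle the two conditions separately and then intersect. The first has 5 states tracking the count of `b`s modulo 5; the second has 3 states tracking partial matches of the forbidden pattern `ab`. A product state is a pair (one from each), accepting exactly when both do. Equivalent product states are then merged.
11 states suffice.
          a    b    c  
>  q0     q1   q2   q0 
   q1     q1   q3   q0 
   q2     q4   q5   q2 
   q3     q3   q3   q3 
   q4     q4   q3   q2 
 * q5     q6   q7   q5 
 * q6     q6   q3   q5 
   q7     q8   q9   q7 
   q8     q8   q3   q7 
   q9    q10   q0   q9 
   q10   q10   q3   q9 
(> = start, * = accepting)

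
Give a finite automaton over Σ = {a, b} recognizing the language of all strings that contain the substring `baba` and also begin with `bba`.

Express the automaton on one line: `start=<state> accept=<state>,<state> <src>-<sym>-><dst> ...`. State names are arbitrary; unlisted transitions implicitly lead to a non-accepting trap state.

start=S0 accept=S12 S0-a->S1 S0-b->S2 S1-a->S1 S1-b->S3 S2-a->S4 S2-b->S5 S3-a->S4 S3-b->S3 S4-a->S1 S4-b->S6 S5-a->S7 S5-b->S3 S6-a->S8 S6-b->S3 S7-a->S9 S7-b->S10 S8-a->S8 S8-b->S8 S9-a->S9 S9-b->S11 S10-a->S12 S10-b->S11 S11-a->S7 S11-b->S11 S12-a->S12 S12-b->S12

Run two small machines in parallel and take their product. One (5 states) tracks whether and how much of `baba` has been seen; the other (5 states) tracks whether the input so far still matches the prefix `bba`. Each combined state is a pair, one component from each; accept when both components accept.
          a    b  
>  S0     S1   S2 
   S1     S1   S3 
   S2     S4   S5 
   S3     S4   S3 
   S4     S1   S6 
   S5     S7   S3 
   S6     S8   S3 
   S7     S9  S10 
   S8     S8   S8 
   S9     S9  S11 
   S10   S12  S11 
   S11    S7  S11 
 * S12   S12  S12 
(> = start, * = accepting)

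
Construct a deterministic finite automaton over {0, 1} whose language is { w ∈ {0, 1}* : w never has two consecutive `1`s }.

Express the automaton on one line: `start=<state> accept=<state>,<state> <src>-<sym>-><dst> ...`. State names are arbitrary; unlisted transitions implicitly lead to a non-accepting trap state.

This is the complement of 'contains `11`'. Use the same substring-matching states — s0 through s2 holding how much of `11` has just been matched — but flip the accepting set: everything except the trap s2 accepts.
With 3 states:
        0   1  
>* s0   s0  s1 
 * s1   s0  s2 
   s2   s2  s2 
(> = start, * = accepting)

start=s0 accept=s0,s1 s0-0->s0 s0-1->s1 s1-0->s0 s1-1->s2 s2-0->s2 s2-1->s2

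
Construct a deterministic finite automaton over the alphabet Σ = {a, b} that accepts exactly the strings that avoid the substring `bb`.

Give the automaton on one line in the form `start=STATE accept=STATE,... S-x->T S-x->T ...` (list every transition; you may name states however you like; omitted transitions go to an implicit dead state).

start=S0 accept=S0,S1 S0-a->S0 S0-b->S1 S1-a->S0 S1-b->S2 S2-a->S2 S2-b->S2

Track partial matches of the forbidden pattern `bb`. State S2 is a dead state reached once `bb` has occurred; every other state accepts. S0 means no part of `bb` is currently matched.
3 states suffice.
        a   b  
>* S0   S0  S1 
 * S1   S0  S2 
   S2   S2  S2 
(> = start, * = accepting)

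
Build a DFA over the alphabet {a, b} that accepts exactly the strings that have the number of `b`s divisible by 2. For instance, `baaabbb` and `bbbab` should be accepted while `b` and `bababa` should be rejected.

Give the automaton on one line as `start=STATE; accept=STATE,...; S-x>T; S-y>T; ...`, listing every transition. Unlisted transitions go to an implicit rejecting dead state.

start=S0; accept=S0; S0-a>S0; S0-b>S1; S1-a>S1; S1-b>S0

Keep the running count of `b`s modulo 2: each `b` advances along the cycle S0 → S1 → S0 while other symbols loop. Accept at S0.
        a   b  
>* S0   S0  S1 
   S1   S1  S0 
(> = start, * = accepting)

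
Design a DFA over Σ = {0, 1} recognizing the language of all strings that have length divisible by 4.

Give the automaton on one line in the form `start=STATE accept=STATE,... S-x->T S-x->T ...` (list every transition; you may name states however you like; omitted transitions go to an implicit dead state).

start=A accept=A A-0->B A-1->B B-0->C B-1->C C-0->D C-1->D D-0->A D-1->A

Only the length mod 4 matters, so use a 4-cycle: from any state, every input symbol moves to the next state, wrapping D back to A. Mark A accepting.
A 4-state machine:
       0  1 
>* A   B  B 
   B   C  C 
   C   D  D 
   D   A  A 
(> = start, * = accepting)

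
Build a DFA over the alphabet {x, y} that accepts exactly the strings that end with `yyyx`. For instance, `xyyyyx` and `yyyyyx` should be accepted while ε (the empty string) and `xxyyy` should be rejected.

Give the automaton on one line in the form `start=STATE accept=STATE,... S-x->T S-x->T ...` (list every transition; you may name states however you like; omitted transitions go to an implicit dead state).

Let each state record the length of the longest suffix of the input read so far that is also a prefix of `yyyx`. s1 means the last symbol is `y`; s2 means the last 2 symbols are `yy`; s3 means the last 3 symbols are `yyy`; s4 means the last 4 symbols are `yyyx`. Accept only at s4, where the string currently ends in `yyyx`.
5 states suffice.
        x   y  
>  s0   s0  s1 
   s1   s0  s2 
   s2   s0  s3 
   s3   s4  s3 
 * s4   s0  s1 
(> = start, * = accepting)

start=s0 accept=s4 s0-x->s0 s0-y->s1 s1-x->s0 s1-y->s2 s2-x->s0 s2-y->s3 s3-x->s4 s3-y->s3 s4-x->s0 s4-y->s1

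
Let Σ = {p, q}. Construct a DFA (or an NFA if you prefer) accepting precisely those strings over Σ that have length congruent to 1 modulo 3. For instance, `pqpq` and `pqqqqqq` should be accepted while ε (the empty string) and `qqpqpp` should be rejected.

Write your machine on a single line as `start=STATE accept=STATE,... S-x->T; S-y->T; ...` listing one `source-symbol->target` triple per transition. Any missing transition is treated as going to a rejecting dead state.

Count input length modulo 3: every symbol advances one step around the cycle A → B → C → A. Accept at B.
A 3-state machine:
       p  q 
>  A   B  B 
 * B   C  C 
   C   A  A 
(> = start, * = accepting)

start=A; accept=B; A-p->B; A-q->B; B-p->C; B-q->C; C-p->A; C-q->A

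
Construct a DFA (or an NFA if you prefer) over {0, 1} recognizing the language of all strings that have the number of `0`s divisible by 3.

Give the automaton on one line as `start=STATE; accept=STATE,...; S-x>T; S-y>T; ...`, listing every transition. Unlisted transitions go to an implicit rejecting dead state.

Keep the running count of `0`s modulo 3: each `0` advances along the cycle s0 → s1 → s2 → s0 while other symbols loop. Accept at s0.
A 3-state machine:
        0   1  
>* s0   s1  s0 
   s1   s2  s1 
   s2   s0  s2 
(> = start, * = accepting)

start=s0; accept=s0; s0-0>s1; s0-1>s0; s1-0>s2; s1-1>s1; s2-0>s0; s2-1>s2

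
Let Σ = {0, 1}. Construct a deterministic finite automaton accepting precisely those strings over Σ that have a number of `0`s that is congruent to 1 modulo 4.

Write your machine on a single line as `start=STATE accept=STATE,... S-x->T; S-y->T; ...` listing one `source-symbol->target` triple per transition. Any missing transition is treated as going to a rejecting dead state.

start=q0; accept=q1; q0-0->q1; q0-1->q0; q1-0->q2; q1-1->q1; q2-0->q3; q2-1->q2; q3-0->q0; q3-1->q3

The only thing that matters is how many `0`s have appeared, reduced mod 4. Use one state per residue: q0 for 0, …, q3 for 3. Reading `0` moves to the next residue; anything else stays put. q1 is accepting.
With 4 states:
        0   1  
>  q0   q1  q0 
 * q1   q2  q1 
   q2   q3  q2 
   q3   q0  q3 
(> = start, * = accepting)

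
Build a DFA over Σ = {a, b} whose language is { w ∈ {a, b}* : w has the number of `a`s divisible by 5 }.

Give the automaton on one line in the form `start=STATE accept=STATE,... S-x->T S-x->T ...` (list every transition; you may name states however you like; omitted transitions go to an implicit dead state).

start=q0 accept=q0 q0-a->q1 q0-b->q0 q1-a->q2 q1-b->q1 q2-a->q3 q2-b->q2 q3-a->q4 q3-b->q3 q4-a->q0 q4-b->q4

The only thing that matters is how many `a`s have appeared, reduced mod 5. Use one state per residue: q0 for 0, …, q4 for 4. Reading `a` moves to the next residue; anything else stays put. q0 is accepting.
        a   b  
>* q0   q1  q0 
   q1   q2  q1 
   q2   q3  q2 
   q3   q4  q3 
   q4   q0  q4 
(> = start, * = accepting)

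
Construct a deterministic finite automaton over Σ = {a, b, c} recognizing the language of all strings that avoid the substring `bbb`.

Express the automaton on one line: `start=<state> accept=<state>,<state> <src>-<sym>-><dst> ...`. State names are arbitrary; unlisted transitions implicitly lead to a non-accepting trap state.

start=s0 accept=s0,s1,s2 s0-a->s0 s0-b->s1 s0-c->s0 s1-a->s0 s1-b->s2 s1-c->s0 s2-a->s0 s2-b->s3 s2-c->s0 s3-a->s3 s3-b->s3 s3-c->s3

Track partial matches of the forbidden pattern `bbb`. State s3 is a dead state reached once `bbb` has occurred; every other state accepts. s0 means no part of `bbb` is currently matched.
4 states suffice.
        a   b   c  
>* s0   s0  s1  s0 
 * s1   s0  s2  s0 
 * s2   s0  s3  s0 
   s3   s3  s3  s3 
(> = start, * = accepting)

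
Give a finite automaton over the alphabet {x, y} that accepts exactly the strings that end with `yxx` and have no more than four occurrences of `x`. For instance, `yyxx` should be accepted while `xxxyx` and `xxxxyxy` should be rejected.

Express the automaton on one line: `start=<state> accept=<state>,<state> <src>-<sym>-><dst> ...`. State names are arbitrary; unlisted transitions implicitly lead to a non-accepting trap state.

Build one automaton per condition and run them in lockstep. One (4 states) tracks how much of the suffix `yxx` has currently been matched; the other (6 states) tracks the count of `x`s, saturating at 5. Each combined state is a pair, one component from each; accept when both components accept.
21 states suffice.
       x  y 
>  A   B  C 
   B   D  E 
   C   F  C 
   D   G  H 
   E   I  E 
   F   J  E 
   G   K  L 
   H   M  H 
   I   N  H 
 * J   G  H 
   K   O  P 
   L   Q  L 
   M   R  L 
 * N   K  L 
   O   O  S 
   P   T  P 
   Q   U  P 
 * R   O  P 
   S   T  S 
   T   U  S 
   U   O  S 
(> = start, * = accepting)

start=A accept=J,N,R A-x->B A-y->C B-x->D B-y->E C-x->F C-y->C D-x->G D-y->H E-x->I E-y->E F-x->J F-y->E G-x->K G-y->L H-x->M H-y->H I-x->N I-y->H J-x->G J-y->H K-x->O K-y->P L-x->Q L-y->L M-x->R M-y->L N-x->K N-y->L O-x->O O-y->S P-x->T P-y->P Q-x->U Q-y->P R-x->O R-y->P S-x->T S-y->S T-x->U T-y->S U-x->O U-y->S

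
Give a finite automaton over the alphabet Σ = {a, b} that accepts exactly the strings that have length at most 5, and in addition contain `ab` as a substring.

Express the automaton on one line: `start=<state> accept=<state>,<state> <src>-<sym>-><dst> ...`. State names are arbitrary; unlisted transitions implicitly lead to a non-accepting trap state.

start=q0 accept=q4,q7,q10,q12 q0-a->q1 q0-b->q2 q1-a->q3 q1-b->q4 q2-a->q3 q2-b->q5 q3-a->q6 q3-b->q7 q4-a->q7 q4-b->q7 q5-a->q6 q5-b->q8 q6-a->q9 q6-b->q10 q7-a->q10 q7-b->q10 q8-a->q9 q8-b->q11 q9-a->q11 q9-b->q12 q10-a->q12 q10-b->q12 q11-a->q11 q11-b->q11 q12-a->q11 q12-b->q11

Run two small machines in parallel and take their product. One (7 states) tracks the input length, saturating at 6; the other (3 states) tracks whether and how much of `ab` has been seen. Each combined state is a pair, one component from each; accept when both components accept. After merging equivalent states the machine shrinks.
          a    b  
>  q0     q1   q2 
   q1     q3   q4 
   q2     q3   q5 
   q3     q6   q7 
 * q4     q7   q7 
   q5     q6   q8 
   q6     q9  q10 
 * q7    q10  q10 
   q8     q9  q11 
   q9    q11  q12 
 * q10   q12  q12 
   q11   q11  q11 
 * q12   q11  q11 
(> = start, * = accepting)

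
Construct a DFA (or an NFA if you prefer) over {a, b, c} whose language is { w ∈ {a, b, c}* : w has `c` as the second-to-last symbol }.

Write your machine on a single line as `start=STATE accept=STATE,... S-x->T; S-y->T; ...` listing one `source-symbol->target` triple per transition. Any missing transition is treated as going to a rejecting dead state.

Because acceptance depends on a position counted from the end, the machine has to buffer the most recent 2 symbols. Make each state the string of the last up-to-2 symbols read; on input `x` shift the window left and append `x`. Accept when the buffered window has length 2 and begins with `c`.
          a    b    c  
>  s0     s1   s2   s3 
   s1     s4   s5   s6 
   s2     s7   s8   s9 
   s3    s10  s11  s12 
   s4     s4   s5   s6 
   s5     s7   s8   s9 
   s6    s10  s11  s12 
   s7     s4   s5   s6 
   s8     s7   s8   s9 
   s9    s10  s11  s12 
 * s10    s4   s5   s6 
 * s11    s7   s8   s9 
 * s12   s10  s11  s12 
(> = start, * = accepting)

start=s0; accept=s10,s11,s12; s0-a->s1; s0-b->s2; s0-c->s3; s1-a->s4; s1-b->s5; s1-c->s6; s2-a->s7; s2-b->s8; s2-c->s9; s3-a->s10; s3-b->s11; s3-c->s12; s4-a->s4; s4-b->s5; s4-c->s6; s5-a->s7; s5-b->s8; s5-c->s9; s6-a->s10; s6-b->s11; s6-c->s12; s7-a->s4; s7-b->s5; s7-c->s6; s8-a->s7; s8-b->s8; s8-c->s9; s9-a->s10; s9-b->s11; s9-c->s12; s10-a->s4; s10-b->s5; s10-c->s6; s11-a->s7; s11-b->s8; s11-c->s9; s12-a->s10; s12-b->s11; s12-c->s12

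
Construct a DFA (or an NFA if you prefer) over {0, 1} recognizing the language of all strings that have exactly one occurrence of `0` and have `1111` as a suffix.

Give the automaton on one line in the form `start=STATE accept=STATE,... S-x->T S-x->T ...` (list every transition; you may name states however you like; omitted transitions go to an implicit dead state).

Handle the two conditions separately and then intersect. One (3 states) tracks the count of `0`s, saturating at 2; the other (5 states) tracks how much of the suffix `1111` has currently been matched. Each combined state is a pair, one component from each; accept when both components accept.
With 15 states:
          0    1  
>  S0     S1   S2 
   S1     S3   S4 
   S2     S1   S5 
   S3     S3   S6 
   S4     S3   S7 
   S5     S1   S8 
   S6     S3   S9 
   S7     S3  S10 
   S8     S1  S11 
   S9     S3  S12 
   S10    S3  S13 
   S11    S1  S11 
   S12    S3  S14 
 * S13    S3  S13 
   S14    S3  S14 
(> = start, * = accepting)

start=S0 accept=S13 S0-0->S1 S0-1->S2 S1-0->S3 S1-1->S4 S2-0->S1 S2-1->S5 S3-0->S3 S3-1->S6 S4-0->S3 S4-1->S7 S5-0->S1 S5-1->S8 S6-0->S3 S6-1->S9 S7-0->S3 S7-1->S10 S8-0->S1 S8-1->S11 S9-0->S3 S9-1->S12 S10-0->S3 S10-1->S13 S11-0->S1 S11-1->S11 S12-0->S3 S12-1->S14 S13-0->S3 S13-1->S13 S14-0->S3 S14-1->S14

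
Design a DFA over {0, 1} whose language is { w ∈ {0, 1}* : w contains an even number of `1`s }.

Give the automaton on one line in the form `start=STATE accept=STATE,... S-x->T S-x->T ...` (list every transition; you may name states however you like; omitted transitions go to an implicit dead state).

start=S0 accept=S0 S0-0->S0 S0-1->S1 S1-0->S1 S1-1->S0

The only thing that matters is how many `1`s have appeared, reduced mod 2. Use one state per residue: S0 for 0, …, S1 for 1. Reading `1` moves to the next residue; anything else stays put. S0 is accepting.
2 states suffice.
        0   1  
>* S0   S0  S1 
   S1   S1  S0 
(> = start, * = accepting)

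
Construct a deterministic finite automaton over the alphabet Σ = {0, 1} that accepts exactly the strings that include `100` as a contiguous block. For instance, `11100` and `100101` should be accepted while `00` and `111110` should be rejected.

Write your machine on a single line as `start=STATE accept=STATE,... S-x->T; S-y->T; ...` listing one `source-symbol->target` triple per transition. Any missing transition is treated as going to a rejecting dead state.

start=q0; accept=q3; q0-0->q0; q0-1->q1; q1-0->q2; q1-1->q1; q2-0->q3; q2-1->q1; q3-0->q3; q3-1->q3

States q0..q2 record the length of the longest prefix of `100` that matches the current input suffix. Reaching q3 means `100` has been seen, and we stay there forever. Accept from q3.
        0   1  
>  q0   q0  q1 
   q1   q2  q1 
   q2   q3  q1 
 * q3   q3  q3 
(> = start, * = accepting)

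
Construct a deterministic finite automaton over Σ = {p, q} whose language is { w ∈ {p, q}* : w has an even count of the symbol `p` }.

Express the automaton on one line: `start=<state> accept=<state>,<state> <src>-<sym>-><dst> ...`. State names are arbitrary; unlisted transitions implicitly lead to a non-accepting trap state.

The only thing that matters is how many `p`s have appeared, reduced mod 2. Use one state per residue: s0 for 0, …, s1 for 1. Reading `p` moves to the next residue; anything else stays put. s0 is accepting.
With 2 states:
        p   q  
>* s0   s1  s0 
   s1   s0  s1 
(> = start, * = accepting)

start=s0 accept=s0 s0-p->s1 s0-q->s0 s1-p->s0 s1-q->s1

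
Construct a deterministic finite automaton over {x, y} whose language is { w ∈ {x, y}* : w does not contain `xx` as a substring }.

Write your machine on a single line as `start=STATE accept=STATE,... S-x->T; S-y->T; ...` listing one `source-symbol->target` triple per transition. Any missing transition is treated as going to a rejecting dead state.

start=q0; accept=q0,q1; q0-x->q1; q0-y->q0; q1-x->q2; q1-y->q0; q2-x->q2; q2-y->q2

Track partial matches of the forbidden pattern `xx`. State q2 is a dead state reached once `xx` has occurred; every other state accepts. q0 means no part of `xx` is currently matched.
A 3-state machine:
        x   y  
>* q0   q1  q0 
 * q1   q2  q0 
   q2   q2  q2 
(> = start, * = accepting)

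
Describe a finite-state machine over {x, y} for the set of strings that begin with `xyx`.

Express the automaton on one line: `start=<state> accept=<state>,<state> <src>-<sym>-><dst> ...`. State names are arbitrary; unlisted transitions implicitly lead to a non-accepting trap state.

start=S0 accept=S3 S0-x->S1 S0-y->S4 S1-x->S4 S1-y->S2 S2-x->S3 S2-y->S4 S3-x->S3 S3-y->S3 S4-x->S4 S4-y->S4

Walk along `xyx` while the input agrees: from S0 take `x` to S1, and so on. Any deviation drops to the rejecting sink S4. Once S3 is reached the prefix is confirmed and every continuation is accepted.
5 states suffice.
        x   y  
>  S0   S1  S4 
   S1   S4  S2 
   S2   S3  S4 
 * S3   S3  S3 
   S4   S4  S4 
(> = start, * = accepting)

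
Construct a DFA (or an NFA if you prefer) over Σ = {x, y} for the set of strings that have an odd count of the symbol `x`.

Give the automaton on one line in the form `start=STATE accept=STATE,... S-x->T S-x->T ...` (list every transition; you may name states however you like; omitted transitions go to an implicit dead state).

The only thing that matters is how many `x`s have appeared, reduced mod 2. Use one state per residue: A for 0, …, B for 1. Reading `x` moves to the next residue; anything else stays put. B is accepting.
       x  y 
>  A   B  A 
 * B   A  B 
(> = start, * = accepting)

start=A accept=B A-x->B A-y->A B-x->A B-y->B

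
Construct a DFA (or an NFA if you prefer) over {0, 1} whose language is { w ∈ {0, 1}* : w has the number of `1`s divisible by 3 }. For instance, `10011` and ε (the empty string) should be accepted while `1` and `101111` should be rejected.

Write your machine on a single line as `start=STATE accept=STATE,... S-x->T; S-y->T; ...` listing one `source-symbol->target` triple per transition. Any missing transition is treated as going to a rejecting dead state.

The only thing that matters is how many `1`s have appeared, reduced mod 3. Use one state per residue: q0 for 0, …, q2 for 2. Reading `1` moves to the next residue; anything else stays put. q0 is accepting.
A 3-state machine:
        0   1  
>* q0   q0  q1 
   q1   q1  q2 
   q2   q2  q0 
(> = start, * = accepting)

start=q0; accept=q0; q0-0->q0; q0-1->q1; q1-0->q1; q1-1->q2; q2-0->q2; q2-1->q0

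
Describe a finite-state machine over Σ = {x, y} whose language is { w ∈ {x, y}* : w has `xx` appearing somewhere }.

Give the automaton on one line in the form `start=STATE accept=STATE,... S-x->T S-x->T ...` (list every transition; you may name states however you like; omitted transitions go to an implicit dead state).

start=A accept=C A-x->B A-y->A B-x->C B-y->A C-x->C C-y->C

States A..B record the length of the longest prefix of `xx` that matches the current input suffix. Reaching C means `xx` has been seen, and we stay there forever. Accept from C.
3 states suffice.
       x  y 
>  A   B  A 
   B   C  A 
 * C   C  C 
(> = start, * = accepting)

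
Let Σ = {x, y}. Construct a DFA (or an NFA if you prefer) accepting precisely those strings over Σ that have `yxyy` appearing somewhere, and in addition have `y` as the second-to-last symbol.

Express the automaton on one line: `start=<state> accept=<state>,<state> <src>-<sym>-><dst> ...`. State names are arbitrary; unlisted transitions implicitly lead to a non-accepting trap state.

Run two small machines in parallel and take their product. One (5 states) tracks whether and how much of `yxyy` has been seen; the other (7 states) tracks the last 2 symbols read. Each combined state is a pair, one component from each; accept when both components accept. Minimizing collapses redundant product states.
8 states suffice.
        x   y  
>  s0   s0  s1 
   s1   s2  s1 
   s2   s0  s3 
   s3   s2  s4 
 * s4   s5  s4 
 * s5   s6  s7 
   s6   s6  s7 
   s7   s5  s4 
(> = start, * = accepting)

start=s0 accept=s4,s5 s0-x->s0 s0-y->s1 s1-x->s2 s1-y->s1 s2-x->s0 s2-y->s3 s3-x->s2 s3-y->s4 s4-x->s5 s4-y->s4 s5-x->s6 s5-y->s7 s6-x->s6 s6-y->s7 s7-x->s5 s7-y->s4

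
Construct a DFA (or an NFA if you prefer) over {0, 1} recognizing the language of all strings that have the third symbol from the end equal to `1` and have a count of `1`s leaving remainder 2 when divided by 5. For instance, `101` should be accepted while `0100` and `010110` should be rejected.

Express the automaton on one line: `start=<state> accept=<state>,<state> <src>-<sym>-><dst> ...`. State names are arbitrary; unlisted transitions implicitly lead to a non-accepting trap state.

start=S0 accept=S5,S6,S10,S15 S0-0->S0 S0-1->S1 S1-0->S2 S1-1->S3 S2-0->S4 S2-1->S5 S3-0->S6 S3-1->S7 S4-0->S4 S4-1->S8 S5-0->S9 S5-1->S7 S6-0->S10 S6-1->S7 S7-0->S7 S7-1->S11 S8-0->S9 S8-1->S7 S9-0->S10 S9-1->S7 S10-0->S12 S10-1->S7 S11-0->S11 S11-1->S13 S12-0->S12 S12-1->S7 S13-0->S0 S13-1->S14 S14-0->S2 S14-1->S15 S15-0->S6 S15-1->S7

Build one automaton per condition and run them in lockstep. One (15 states) tracks the last 3 symbols read; the other (5 states) tracks the count of `1`s modulo 5. Each combined state is a pair, one component from each; accept when both components accept. After merging equivalent states the machine shrinks.
With 16 states:
          0    1  
>  S0     S0   S1 
   S1     S2   S3 
   S2     S4   S5 
   S3     S6   S7 
   S4     S4   S8 
 * S5     S9   S7 
 * S6    S10   S7 
   S7     S7  S11 
   S8     S9   S7 
   S9    S10   S7 
 * S10   S12   S7 
   S11   S11  S13 
   S12   S12   S7 
   S13    S0  S14 
   S14    S2  S15 
 * S15    S6   S7 
(> = start, * = accepting)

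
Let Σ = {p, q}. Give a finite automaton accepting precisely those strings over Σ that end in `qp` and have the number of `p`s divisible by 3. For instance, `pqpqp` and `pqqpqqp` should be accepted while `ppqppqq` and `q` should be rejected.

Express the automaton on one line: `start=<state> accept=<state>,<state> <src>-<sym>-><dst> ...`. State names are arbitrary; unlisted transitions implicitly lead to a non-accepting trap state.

Handle the two conditions separately and then intersect. The first has 3 states tracking how much of the suffix `qp` has currently been matched; the second has 3 states tracking the count of `p`s modulo 3. A product state is a pair (one from each), accepting exactly when both do.
9 states suffice.
        p   q  
>  s0   s1  s2 
   s1   s3  s4 
   s2   s5  s2 
   s3   s0  s6 
   s4   s7  s4 
   s5   s3  s4 
   s6   s8  s6 
   s7   s0  s6 
 * s8   s1  s2 
(> = start, * = accepting)

start=s0 accept=s8 s0-p->s1 s0-q->s2 s1-p->s3 s1-q->s4 s2-p->s5 s2-q->s2 s3-p->s0 s3-q->s6 s4-p->s7 s4-q->s4 s5-p->s3 s5-q->s4 s6-p->s8 s6-q->s6 s7-p->s0 s7-q->s6 s8-p->s1 s8-q->s2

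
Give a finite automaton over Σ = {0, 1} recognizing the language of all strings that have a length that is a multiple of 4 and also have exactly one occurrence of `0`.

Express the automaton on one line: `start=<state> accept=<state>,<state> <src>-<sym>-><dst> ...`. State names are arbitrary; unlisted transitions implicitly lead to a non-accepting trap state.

Run two small machines in parallel and take their product. The first has 4 states tracking the input length modulo 4; the second has 3 states tracking the count of `0`s, saturating at 2. A product state is a pair (one from each), accepting exactly when both do.
12 states suffice.
          0    1  
>  q0     q1   q2 
   q1     q3   q4 
   q2     q4   q5 
   q3     q6   q6 
   q4     q6   q7 
   q5     q7   q8 
   q6     q9   q9 
   q7     q9  q10 
   q8    q10   q0 
   q9    q11  q11 
 * q10   q11   q1 
   q11    q3   q3 
(> = start, * = accepting)

start=q0 accept=q10 q0-0->q1 q0-1->q2 q1-0->q3 q1-1->q4 q2-0->q4 q2-1->q5 q3-0->q6 q3-1->q6 q4-0->q6 q4-1->q7 q5-0->q7 q5-1->q8 q6-0->q9 q6-1->q9 q7-0->q9 q7-1->q10 q8-0->q10 q8-1->q0 q9-0->q11 q9-1->q11 q10-0->q11 q10-1->q1 q11-0->q3 q11-1->q3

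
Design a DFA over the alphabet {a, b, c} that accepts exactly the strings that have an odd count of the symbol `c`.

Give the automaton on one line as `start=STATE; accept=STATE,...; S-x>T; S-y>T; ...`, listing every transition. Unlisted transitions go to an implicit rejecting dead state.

start=s0; accept=s1; s0-a>s0; s0-b>s0; s0-c>s1; s1-a>s1; s1-b>s1; s1-c>s0

Keep the running count of `c`s modulo 2: each `c` advances along the cycle s0 → s1 → s0 while other symbols loop. Accept at s1.
A 2-state machine:
        a   b   c  
>  s0   s0  s0  s1 
 * s1   s1  s1  s0 
(> = start, * = accepting)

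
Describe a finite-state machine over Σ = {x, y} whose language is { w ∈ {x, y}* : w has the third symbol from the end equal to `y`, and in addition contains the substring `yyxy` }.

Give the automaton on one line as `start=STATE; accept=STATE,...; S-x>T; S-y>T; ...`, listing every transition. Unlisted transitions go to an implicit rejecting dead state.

Handle the two conditions separately and then intersect. The first has 15 states tracking the last 3 symbols read; the second has 5 states tracking whether and how much of `yyxy` has been seen. A product state is a pair (one from each), accepting exactly when both do. After merging equivalent states the machine shrinks.
With 12 states:
          x    y  
>  q0     q0   q1 
   q1     q0   q2 
   q2     q3   q2 
   q3     q0   q4 
 * q4     q5   q6 
   q5     q7   q4 
   q6     q8   q9 
 * q7    q10  q11 
 * q8     q7   q4 
 * q9     q8   q9 
   q10   q10  q11 
   q11    q5   q6 
(> = start, * = accepting)

start=q0; accept=q4,q7,q8,q9; q0-x>q0; q0-y>q1; q1-x>q0; q1-y>q2; q2-x>q3; q2-y>q2; q3-x>q0; q3-y>q4; q4-x>q5; q4-y>q6; q5-x>q7; q5-y>q4; q6-x>q8; q6-y>q9; q7-x>q10; q7-y>q11; q8-x>q7; q8-y>q4; q9-x>q8; q9-y>q9; q10-x>q10; q10-y>q11; q11-x>q5; q11-y>q6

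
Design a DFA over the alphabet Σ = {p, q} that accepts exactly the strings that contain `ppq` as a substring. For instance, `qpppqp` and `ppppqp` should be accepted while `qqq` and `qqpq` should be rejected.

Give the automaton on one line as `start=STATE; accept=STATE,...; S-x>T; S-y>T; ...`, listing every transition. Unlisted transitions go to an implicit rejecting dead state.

Track how much of `ppq` has been matched so far: state S0 is no progress, S3 is the absorbing accept state reached once `ppq` has occurred. Intermediate states record partial matches; on a mismatch, fall back to the longest reusable overlap.
4 states suffice.
        p   q  
>  S0   S1  S0 
   S1   S2  S0 
   S2   S2  S3 
 * S3   S3  S3 
(> = start, * = accepting)

start=S0; accept=S3; S0-p>S1; S0-q>S0; S1-p>S2; S1-q>S0; S2-p>S2; S2-q>S3; S3-p>S3; S3-q>S3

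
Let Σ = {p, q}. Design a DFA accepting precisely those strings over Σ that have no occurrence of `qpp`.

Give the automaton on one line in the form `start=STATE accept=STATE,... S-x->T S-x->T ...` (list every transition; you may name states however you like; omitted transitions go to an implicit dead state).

This is the complement of 'contains `qpp`'. Use the same substring-matching states — s0 through s3 holding how much of `qpp` has just been matched — but flip the accepting set: everything except the trap s3 accepts.
With 4 states:
        p   q  
>* s0   s0  s1 
 * s1   s2  s1 
 * s2   s3  s1 
   s3   s3  s3 
(> = start, * = accepting)

start=s0 accept=s0,s1,s2 s0-p->s0 s0-q->s1 s1-p->s2 s1-q->s1 s2-p->s3 s2-q->s1 s3-p->s3 s3-q->s3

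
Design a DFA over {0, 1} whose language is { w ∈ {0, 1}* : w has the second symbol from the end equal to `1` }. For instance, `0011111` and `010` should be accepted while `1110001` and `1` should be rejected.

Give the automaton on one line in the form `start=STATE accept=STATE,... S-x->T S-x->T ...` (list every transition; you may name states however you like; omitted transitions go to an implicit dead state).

Because acceptance depends on a position counted from the end, the machine has to buffer the most recent 2 symbols. Make each state the string of the last up-to-2 symbols read; on input `x` shift the window left and append `x`. Accept when the buffered window has length 2 and begins with `1`.
7 states suffice.
        0   1  
>  s0   s1  s2 
   s1   s3  s4 
   s2   s5  s6 
   s3   s3  s4 
   s4   s5  s6 
 * s5   s3  s4 
 * s6   s5  s6 
(> = start, * = accepting)

start=s0 accept=s5,s6 s0-0->s1 s0-1->s2 s1-0->s3 s1-1->s4 s2-0->s5 s2-1->s6 s3-0->s3 s3-1->s4 s4-0->s5 s4-1->s6 s5-0->s3 s5-1->s4 s6-0->s5 s6-1->s6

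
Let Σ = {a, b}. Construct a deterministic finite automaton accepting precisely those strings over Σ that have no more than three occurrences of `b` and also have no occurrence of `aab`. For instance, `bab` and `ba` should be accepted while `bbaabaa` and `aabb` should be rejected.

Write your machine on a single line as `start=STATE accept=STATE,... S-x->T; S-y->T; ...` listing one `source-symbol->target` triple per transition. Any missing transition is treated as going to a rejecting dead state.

Build one automaton per condition and run them in lockstep. The first has 5 states tracking the count of `b`s, saturating at 4; the second has 4 states tracking partial matches of the forbidden pattern `aab`. A product state is a pair (one from each), accepting exactly when both do. Equivalent product states are then merged.
8 states suffice.
        a   b  
>* S0   S1  S2 
 * S1   S3  S2 
 * S2   S4  S5 
 * S3   S3  S6 
 * S4   S3  S5 
 * S5   S7  S3 
   S6   S6  S6 
 * S7   S3  S3 
(> = start, * = accepting)

start=S0; accept=S0,S1,S2,S3,S4,S5,S7; S0-a->S1; S0-b->S2; S1-a->S3; S1-b->S2; S2-a->S4; S2-b->S5; S3-a->S3; S3-b->S6; S4-a->S3; S4-b->S5; S5-a->S7; S5-b->S3; S6-a->S6; S6-b->S6; S7-a->S3; S7-b->S3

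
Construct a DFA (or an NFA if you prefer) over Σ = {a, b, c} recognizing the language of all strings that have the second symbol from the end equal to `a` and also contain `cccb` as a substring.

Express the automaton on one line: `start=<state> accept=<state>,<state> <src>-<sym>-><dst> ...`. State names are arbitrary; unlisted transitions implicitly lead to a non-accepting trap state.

Handle the two conditions separately and then intersect. One (13 states) tracks the last 2 symbols read; the other (5 states) tracks whether and how much of `cccb` has been seen. Each combined state is a pair, one component from each; accept when both components accept.
A 23-state machine:
          a    b    c  
>  q0     q1   q2   q3 
   q1     q4   q5   q6 
   q2     q7   q8   q9 
   q3    q10  q11  q12 
   q4     q4   q5   q6 
   q5     q7   q8   q9 
   q6    q10  q11  q12 
   q7     q4   q5   q6 
   q8     q7   q8   q9 
   q9    q10  q11  q12 
   q10    q4   q5   q6 
   q11    q7   q8   q9 
   q12   q10  q11  q13 
   q13   q10  q14  q13 
   q14   q15  q16  q17 
   q15   q18  q19  q20 
   q16   q15  q16  q17 
   q17   q21  q14  q22 
 * q18   q18  q19  q20 
 * q19   q15  q16  q17 
 * q20   q21  q14  q22 
   q21   q18  q19  q20 
   q22   q21  q14  q22 
(> = start, * = accepting)

start=q0 accept=q18,q19,q20 q0-a->q1 q0-b->q2 q0-c->q3 q1-a->q4 q1-b->q5 q1-c->q6 q2-a->q7 q2-b->q8 q2-c->q9 q3-a->q10 q3-b->q11 q3-c->q12 q4-a->q4 q4-b->q5 q4-c->q6 q5-a->q7 q5-b->q8 q5-c->q9 q6-a->q10 q6-b->q11 q6-c->q12 q7-a->q4 q7-b->q5 q7-c->q6 q8-a->q7 q8-b->q8 q8-c->q9 q9-a->q10 q9-b->q11 q9-c->q12 q10-a->q4 q10-b->q5 q10-c->q6 q11-a->q7 q11-b->q8 q11-c->q9 q12-a->q10 q12-b->q11 q12-c->q13 q13-a->q10 q13-b->q14 q13-c->q13 q14-a->q15 q14-b->q16 q14-c->q17 q15-a->q18 q15-b->q19 q15-c->q20 q16-a->q15 q16-b->q16 q16-c->q17 q17-a->q21 q17-b->q14 q17-c->q22 q18-a->q18 q18-b->q19 q18-c->q20 q19-a->q15 q19-b->q16 q19-c->q17 q20-a->q21 q20-b->q14 q20-c->q22 q21-a->q18 q21-b->q19 q21-c->q20 q22-a->q21 q22-b->q14 q22-c->q22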